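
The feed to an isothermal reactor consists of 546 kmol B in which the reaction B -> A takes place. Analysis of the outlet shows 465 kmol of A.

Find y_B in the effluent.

0.148

For A: n = n₀ + 1ξ → 465 = 0 + 1ξ, giving ξ = 465 kmol.
Outlet amounts (n = n₀ + ν ξ):
  B: 546 − 1(465) = 81
  A: 0 + 1(465) = 465
Total out = 546 kmol; y_B = 81 / 546 = 0.1484.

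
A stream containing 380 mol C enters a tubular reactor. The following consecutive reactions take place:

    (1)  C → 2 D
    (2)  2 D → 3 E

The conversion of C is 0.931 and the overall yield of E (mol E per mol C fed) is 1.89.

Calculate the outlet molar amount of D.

Conversion of C: C consumed = 1ξ₁ = 0.931 × 380 → ξ₁ = 353.8 mol.
Yield of E: 3ξ₂ / 380 = 1.89 → ξ₂ = 239.4 mol.
Outlet amounts (n = n₀ + Σ ν·ξ):
  C: 380 − 1(353.8) = 26.22
  D: 0 + 2(353.8) − 2(239.4) = 228.8
  E: 0 + 3(239.4) = 718.2

229 mol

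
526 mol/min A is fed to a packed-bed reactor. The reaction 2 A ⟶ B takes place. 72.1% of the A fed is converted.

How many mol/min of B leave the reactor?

A reacted = 0.721 × 526 = 379.2 mol/min; ν_A = −2, so ξ = 379.2/2 = 189.6 mol/min.
Outlet amounts (n = n₀ + ν ξ):
  A: 526 − 2(189.6) = 146.8
  B: 0 + 1(189.6) = 189.6

190 mol/min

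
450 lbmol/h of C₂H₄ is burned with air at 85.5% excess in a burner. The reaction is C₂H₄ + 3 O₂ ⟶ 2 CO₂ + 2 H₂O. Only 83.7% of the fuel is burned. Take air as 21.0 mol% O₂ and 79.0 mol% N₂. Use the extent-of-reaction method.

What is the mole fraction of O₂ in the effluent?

0.111

Stoichiometric O₂ = 3 × 450 = 1350 lbmol/h; O₂ fed = 1350 × 1.855 = 2504 lbmol/h.
N₂ fed = 2504 × 79/21 = 9421 lbmol/h.
Fuel reacted = 0.837 × 450 → ξ = 376.6 lbmol/h.
Outlet (n = n₀ + ν ξ):
  C₂H₄: 450 − 1(376.6) = 73.35
  O₂: 2504 − 3(376.6) = 1374
  N₂: 9421 (inert)
  CO₂: 0 + 2(376.6) = 753.3
  H₂O: 0 + 2(376.6) = 753.3
Total out = 12380 lbmol/h; y_O₂ = 1374 / 12380 = 0.1111.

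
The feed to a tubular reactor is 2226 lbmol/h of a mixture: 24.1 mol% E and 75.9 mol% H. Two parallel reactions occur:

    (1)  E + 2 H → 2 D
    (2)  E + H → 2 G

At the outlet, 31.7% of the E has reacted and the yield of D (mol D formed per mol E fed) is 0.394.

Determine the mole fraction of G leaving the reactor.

Yield of D: 2ξ₁ / 536.5 = 0.394 → ξ₁ = 105.7 lbmol/h.
Conversion of E: 1ξ₁ + 1ξ₂ = 0.317 × 536.5 = 170.1 → ξ₂ = 64.38 lbmol/h.
Outlet amounts (n = n₀ + Σ ν·ξ):
  E: 536.5 − 1(105.7) − 1(64.38) = 366.4
  H: 1690 − 2(105.7) − 1(64.38) = 1414
  D: 0 + 2(105.7) = 211.4
  G: 0 + 2(64.38) = 128.8
Total out = 2120 lbmol/h; y_G = 128.8 / 2120 = 0.06072.

0.0607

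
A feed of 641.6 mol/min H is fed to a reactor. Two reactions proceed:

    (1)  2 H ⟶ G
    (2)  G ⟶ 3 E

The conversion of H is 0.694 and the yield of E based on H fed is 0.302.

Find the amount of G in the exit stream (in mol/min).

Conversion of H: H consumed = 2ξ₁ = 0.694 × 641.6 → ξ₁ = 222.6 mol/min.
Yield of E: 3ξ₂ / 641.6 = 0.302 → ξ₂ = 64.59 mol/min.
Outlet amounts (n = n₀ + Σ ν·ξ):
  H: 641.6 − 2(222.6) = 196.3
  G: 0 + 1(222.6) − 1(64.59) = 158
  E: 0 + 3(64.59) = 193.8

158 mol/min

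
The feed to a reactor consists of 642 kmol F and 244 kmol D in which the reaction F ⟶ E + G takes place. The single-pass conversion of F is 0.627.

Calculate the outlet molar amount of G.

403 kmol

F reacted = 0.627 × 642 = 402.5 kmol; ν_F = −1, so ξ = 402.5/1 = 402.5 kmol.
Outlet amounts (n = n₀ + ν ξ):
  F: 642 − 1(402.5) = 239.5
  E: 0 + 1(402.5) = 402.5
  G: 0 + 1(402.5) = 402.5
  D: 244 (inert)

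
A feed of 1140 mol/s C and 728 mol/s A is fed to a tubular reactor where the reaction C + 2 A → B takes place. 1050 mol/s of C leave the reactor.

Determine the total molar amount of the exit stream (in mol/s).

1690 mol/s

For C: n = n₀ − 1ξ → 1050 = 1140 − 1ξ, giving ξ = 90 mol/s.
Outlet amounts (n = n₀ + ν ξ):
  C: 1140 − 1(90) = 1050
  A: 728 − 2(90) = 548
  B: 0 + 1(90) = 90
Total out = 1050 + 548 + 90 = 1688 mol/s.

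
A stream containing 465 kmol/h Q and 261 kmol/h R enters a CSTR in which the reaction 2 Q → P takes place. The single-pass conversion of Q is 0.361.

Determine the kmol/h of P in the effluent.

83.9 kmol/h

Q reacted = 0.361 × 465 = 167.9 kmol/h; ν_Q = −2, so ξ = 167.9/2 = 83.93 kmol/h.
Outlet amounts (n = n₀ + ν ξ):
  Q: 465 − 2(83.93) = 297.1
  P: 0 + 1(83.93) = 83.93
  R: 261 (inert)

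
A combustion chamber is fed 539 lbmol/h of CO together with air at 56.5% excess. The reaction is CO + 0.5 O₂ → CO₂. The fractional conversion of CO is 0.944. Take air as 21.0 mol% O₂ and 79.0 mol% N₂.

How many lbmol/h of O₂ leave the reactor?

167 lbmol/h

Stoichiometric O₂ = 0.5 × 539 = 269.5 lbmol/h; O₂ fed = 269.5 × 1.565 = 421.8 lbmol/h.
N₂ fed = 421.8 × 79/21 = 1587 lbmol/h.
Fuel reacted = 0.944 × 539 → ξ = 508.8 lbmol/h.
Outlet (n = n₀ + ν ξ):
  CO: 539 − 1(508.8) = 30.18
  O₂: 421.8 − 0.5(508.8) = 167.4
  N₂: 1587 (inert)
  CO₂: 0 + 1(508.8) = 508.8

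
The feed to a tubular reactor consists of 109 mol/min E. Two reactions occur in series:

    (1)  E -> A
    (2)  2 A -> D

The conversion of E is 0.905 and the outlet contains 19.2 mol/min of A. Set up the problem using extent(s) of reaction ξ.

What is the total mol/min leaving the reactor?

Conversion of E: E consumed = 1ξ₁ = 0.905 × 109 → ξ₁ = 98.64 mol/min.
A balance: n_A = 0 + 1ξ₁ − 2ξ₂ = 19.2 → ξ₂ = (1·98.64 − 19.2)/2 = 39.72 mol/min.
Outlet amounts (n = n₀ + Σ ν·ξ):
  E: 109 − 1(98.64) = 10.36
  A: 0 + 1(98.64) − 2(39.72) = 19.2
  D: 0 + 1(39.72) = 39.72
Total out = 10.36 + 19.2 + 39.72 = 69.28 mol/min.

69.3 mol/min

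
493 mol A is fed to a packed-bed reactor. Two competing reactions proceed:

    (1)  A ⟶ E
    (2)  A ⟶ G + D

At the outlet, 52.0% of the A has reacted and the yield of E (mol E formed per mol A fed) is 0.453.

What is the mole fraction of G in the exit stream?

Yield of E: 1ξ₁ / 493 = 0.453 → ξ₁ = 223.3 mol.
Conversion of A: 1ξ₁ + 1ξ₂ = 0.52 × 493 = 256.4 → ξ₂ = 33.03 mol.
Outlet amounts (n = n₀ + Σ ν·ξ):
  A: 493 − 1(223.3) − 1(33.03) = 236.6
  E: 0 + 1(223.3) = 223.3
  G: 0 + 1(33.03) = 33.03
  D: 0 + 1(33.03) = 33.03
Total out = 526 mol; y_G = 33.03 / 526 = 0.06279.

0.0628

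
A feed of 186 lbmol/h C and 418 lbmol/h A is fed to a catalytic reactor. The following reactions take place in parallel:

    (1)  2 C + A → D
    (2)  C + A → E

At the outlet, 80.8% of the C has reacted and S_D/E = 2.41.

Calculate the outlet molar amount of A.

Conversion of C: C consumed = 0.808 × 186 = 150.3 lbmol/h = 2ξ₁ + 1ξ₂.
Selectivity: 1ξ₁ / (1ξ₂) = 2.41 → ξ₁ = 2.41 ξ₂.
Substitute: (2·2.41 + 1) ξ₂ = 150.3 → ξ₂ = 25.82 lbmol/h, ξ₁ = 62.23 lbmol/h.
Outlet amounts (n = n₀ + Σ ν·ξ):
  C: 186 − 2(62.23) − 1(25.82) = 35.71
  A: 418 − 1(62.23) − 1(25.82) = 329.9
  D: 0 + 1(62.23) = 62.23
  E: 0 + 1(25.82) = 25.82

330 lbmol/h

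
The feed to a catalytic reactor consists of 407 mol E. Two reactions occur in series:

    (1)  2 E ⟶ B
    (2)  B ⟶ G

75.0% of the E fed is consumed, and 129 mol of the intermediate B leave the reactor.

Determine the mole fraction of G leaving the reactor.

0.0929

Conversion of E: E consumed = 2ξ₁ = 0.75 × 407 → ξ₁ = 152.6 mol.
B balance: n_B = 0 + 1ξ₁ − 1ξ₂ = 129 → ξ₂ = (1·152.6 − 129)/1 = 23.62 mol.
Outlet amounts (n = n₀ + Σ ν·ξ):
  E: 407 − 2(152.6) = 101.8
  B: 0 + 1(152.6) − 1(23.62) = 129
  G: 0 + 1(23.62) = 23.62
Total out = 254.4 mol; y_G = 23.62 / 254.4 = 0.09287.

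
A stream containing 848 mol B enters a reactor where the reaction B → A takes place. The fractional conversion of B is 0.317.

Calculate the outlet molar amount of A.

B reacted = 0.317 × 848 = 268.8 mol; ν_B = −1, so ξ = 268.8/1 = 268.8 mol.
Outlet amounts (n = n₀ + ν ξ):
  B: 848 − 1(268.8) = 579.2
  A: 0 + 1(268.8) = 268.8

269 mol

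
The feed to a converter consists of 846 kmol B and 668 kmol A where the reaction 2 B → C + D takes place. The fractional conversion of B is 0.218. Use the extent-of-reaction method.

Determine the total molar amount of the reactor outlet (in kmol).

1510 kmol

B reacted = 0.218 × 846 = 184.4 kmol; ν_B = −2, so ξ = 184.4/2 = 92.21 kmol.
Outlet amounts (n = n₀ + ν ξ):
  B: 846 − 2(92.21) = 661.6
  C: 0 + 1(92.21) = 92.21
  D: 0 + 1(92.21) = 92.21
  A: 668 (inert)
Total out = 661.6 + 92.21 + 92.21 + 668 = 1514 kmol.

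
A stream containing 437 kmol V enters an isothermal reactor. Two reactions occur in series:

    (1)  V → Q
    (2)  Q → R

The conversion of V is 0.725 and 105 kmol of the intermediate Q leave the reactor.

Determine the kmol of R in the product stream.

Conversion of V: V consumed = 1ξ₁ = 0.725 × 437 → ξ₁ = 316.8 kmol.
Q balance: n_Q = 0 + 1ξ₁ − 1ξ₂ = 105 → ξ₂ = (1·316.8 − 105)/1 = 211.8 kmol.
Outlet amounts (n = n₀ + Σ ν·ξ):
  V: 437 − 1(316.8) = 120.2
  Q: 0 + 1(316.8) − 1(211.8) = 105
  R: 0 + 1(211.8) = 211.8

212 kmol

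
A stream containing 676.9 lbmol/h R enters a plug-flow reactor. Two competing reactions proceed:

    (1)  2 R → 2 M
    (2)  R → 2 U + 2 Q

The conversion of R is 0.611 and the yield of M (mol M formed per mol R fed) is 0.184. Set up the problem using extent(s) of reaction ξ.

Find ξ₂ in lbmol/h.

Yield of M: 2ξ₁ / 676.9 = 0.184 → ξ₁ = 62.27 lbmol/h.
Conversion of R: 2ξ₁ + 1ξ₂ = 0.611 × 676.9 = 413.6 → ξ₂ = 289 lbmol/h.
Outlet amounts (n = n₀ + Σ ν·ξ):
  R: 676.9 − 2(62.27) − 1(289) = 263.3
  M: 0 + 2(62.27) = 124.5
  U: 0 + 2(289) = 578.1
  Q: 0 + 2(289) = 578.1

ξ₂ = 289 lbmol/h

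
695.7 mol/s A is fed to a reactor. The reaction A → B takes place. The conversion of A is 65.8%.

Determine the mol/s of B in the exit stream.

458 mol/s

A reacted = 0.658 × 695.7 = 457.8 mol/s; ν_A = −1, so ξ = 457.8/1 = 457.8 mol/s.
Outlet amounts (n = n₀ + ν ξ):
  A: 695.7 − 1(457.8) = 237.9
  B: 0 + 1(457.8) = 457.8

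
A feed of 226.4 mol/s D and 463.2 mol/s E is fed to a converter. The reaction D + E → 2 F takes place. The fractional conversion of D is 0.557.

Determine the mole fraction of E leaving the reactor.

0.489

D reacted = 0.557 × 226.4 = 126.1 mol/s; ν_D = −1, so ξ = 126.1/1 = 126.1 mol/s.
Outlet amounts (n = n₀ + ν ξ):
  D: 226.4 − 1(126.1) = 100.3
  E: 463.2 − 1(126.1) = 337.1
  F: 0 + 2(126.1) = 252.2
Total out = 689.6 mol/s; y_E = 337.1 / 689.6 = 0.4888.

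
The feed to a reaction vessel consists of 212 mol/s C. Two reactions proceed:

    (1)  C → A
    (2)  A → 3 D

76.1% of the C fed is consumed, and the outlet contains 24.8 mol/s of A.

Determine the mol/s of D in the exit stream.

Conversion of C: C consumed = 1ξ₁ = 0.761 × 212 → ξ₁ = 161.3 mol/s.
A balance: n_A = 0 + 1ξ₁ − 1ξ₂ = 24.8 → ξ₂ = (1·161.3 − 24.8)/1 = 136.5 mol/s.
Outlet amounts (n = n₀ + Σ ν·ξ):
  C: 212 − 1(161.3) = 50.67
  A: 0 + 1(161.3) − 1(136.5) = 24.8
  D: 0 + 3(136.5) = 409.6

410 mol/s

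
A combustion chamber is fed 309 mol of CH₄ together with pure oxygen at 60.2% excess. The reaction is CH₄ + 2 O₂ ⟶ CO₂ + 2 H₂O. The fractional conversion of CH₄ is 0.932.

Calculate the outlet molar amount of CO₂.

288 mol

Stoichiometric O₂ = 2 × 309 = 618 mol; O₂ fed = 618 × 1.602 = 990 mol.
Fuel reacted = 0.932 × 309 → ξ = 288 mol.
Outlet (n = n₀ + ν ξ):
  CH₄: 309 − 1(288) = 21.01
  O₂: 990 − 2(288) = 414.1
  CO₂: 0 + 1(288) = 288
  H₂O: 0 + 2(288) = 576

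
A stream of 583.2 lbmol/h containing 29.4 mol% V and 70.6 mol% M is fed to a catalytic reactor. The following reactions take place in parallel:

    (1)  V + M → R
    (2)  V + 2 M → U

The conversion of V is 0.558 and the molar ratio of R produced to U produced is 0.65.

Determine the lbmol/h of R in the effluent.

Conversion of V: V consumed = 0.558 × 171.5 = 95.68 lbmol/h = 1ξ₁ + 1ξ₂.
Selectivity: 1ξ₁ / (1ξ₂) = 0.65 → ξ₁ = 0.65 ξ₂.
Substitute: (1·0.65 + 1) ξ₂ = 95.68 → ξ₂ = 57.98 lbmol/h, ξ₁ = 37.69 lbmol/h.
Outlet amounts (n = n₀ + Σ ν·ξ):
  V: 171.5 − 1(37.69) − 1(57.98) = 75.79
  M: 411.7 − 1(37.69) − 2(57.98) = 258.1
  R: 0 + 1(37.69) = 37.69
  U: 0 + 1(57.98) = 57.98

37.7 lbmol/h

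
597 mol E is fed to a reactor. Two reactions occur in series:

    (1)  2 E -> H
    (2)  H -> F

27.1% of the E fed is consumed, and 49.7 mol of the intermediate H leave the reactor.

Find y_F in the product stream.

0.0604

Conversion of E: E consumed = 2ξ₁ = 0.271 × 597 → ξ₁ = 80.89 mol.
H balance: n_H = 0 + 1ξ₁ − 1ξ₂ = 49.7 → ξ₂ = (1·80.89 − 49.7)/1 = 31.19 mol.
Outlet amounts (n = n₀ + Σ ν·ξ):
  E: 597 − 2(80.89) = 435.2
  H: 0 + 1(80.89) − 1(31.19) = 49.7
  F: 0 + 1(31.19) = 31.19
Total out = 516.1 mol; y_F = 31.19 / 516.1 = 0.06044.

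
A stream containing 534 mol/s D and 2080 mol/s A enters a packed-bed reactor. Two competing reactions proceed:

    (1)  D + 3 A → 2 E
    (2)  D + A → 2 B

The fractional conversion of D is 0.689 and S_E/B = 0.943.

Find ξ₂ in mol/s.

ξ₂ = 189 mol/s

Conversion of D: D consumed = 0.689 × 534 = 367.9 mol/s = 1ξ₁ + 1ξ₂.
Selectivity: 2ξ₁ / (2ξ₂) = 0.943 → ξ₁ = 0.943 ξ₂.
Substitute: (1·0.943 + 1) ξ₂ = 367.9 → ξ₂ = 189.4 mol/s, ξ₁ = 178.6 mol/s.
Outlet amounts (n = n₀ + Σ ν·ξ):
  D: 534 − 1(178.6) − 1(189.4) = 166.1
  A: 2080 − 3(178.6) − 1(189.4) = 1355
  E: 0 + 2(178.6) = 357.1
  B: 0 + 2(189.4) = 378.7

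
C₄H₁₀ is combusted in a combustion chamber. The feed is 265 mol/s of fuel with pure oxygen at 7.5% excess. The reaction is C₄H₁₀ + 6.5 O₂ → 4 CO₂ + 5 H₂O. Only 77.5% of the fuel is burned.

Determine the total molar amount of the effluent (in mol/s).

Stoichiometric O₂ = 6.5 × 265 = 1722 mol/s; O₂ fed = 1722 × 1.075 = 1852 mol/s.
Fuel reacted = 0.775 × 265 → ξ = 205.4 mol/s.
Outlet (n = n₀ + ν ξ):
  C₄H₁₀: 265 − 1(205.4) = 59.62
  O₂: 1852 − 6.5(205.4) = 516.8
  CO₂: 0 + 4(205.4) = 821.5
  H₂O: 0 + 5(205.4) = 1027
Total out = 59.62 + 516.8 + 821.5 + 1027 = 2425 mol/s.

2420 mol/s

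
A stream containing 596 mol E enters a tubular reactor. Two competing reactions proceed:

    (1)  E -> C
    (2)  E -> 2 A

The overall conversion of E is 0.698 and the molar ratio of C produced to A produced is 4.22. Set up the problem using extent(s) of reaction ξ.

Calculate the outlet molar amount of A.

Conversion of E: E consumed = 0.698 × 596 = 416 mol = 1ξ₁ + 1ξ₂.
Selectivity: 1ξ₁ / (2ξ₂) = 4.22 → ξ₁ = 8.44 ξ₂.
Substitute: (1·8.44 + 1) ξ₂ = 416 → ξ₂ = 44.07 mol, ξ₁ = 371.9 mol.
Outlet amounts (n = n₀ + Σ ν·ξ):
  E: 596 − 1(371.9) − 1(44.07) = 180
  C: 0 + 1(371.9) = 371.9
  A: 0 + 2(44.07) = 88.14

88.1 mol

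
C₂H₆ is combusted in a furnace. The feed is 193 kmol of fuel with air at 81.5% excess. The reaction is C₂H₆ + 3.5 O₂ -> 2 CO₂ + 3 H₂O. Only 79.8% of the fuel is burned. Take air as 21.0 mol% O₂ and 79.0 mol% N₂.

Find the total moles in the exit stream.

6110 kmol

Stoichiometric O₂ = 3.5 × 193 = 675.5 kmol; O₂ fed = 675.5 × 1.815 = 1226 kmol.
N₂ fed = 1226 × 79/21 = 4612 kmol.
Fuel reacted = 0.798 × 193 → ξ = 154 kmol.
Outlet (n = n₀ + ν ξ):
  C₂H₆: 193 − 1(154) = 38.99
  O₂: 1226 − 3.5(154) = 687
  N₂: 4612 (inert)
  CO₂: 0 + 2(154) = 308
  H₂O: 0 + 3(154) = 462
Total out = 38.99 + 687 + 4612 + 308 + 462 = 6108 kmol.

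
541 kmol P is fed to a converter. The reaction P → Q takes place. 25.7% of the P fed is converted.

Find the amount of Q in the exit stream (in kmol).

P reacted = 0.257 × 541 = 139 kmol; ν_P = −1, so ξ = 139/1 = 139 kmol.
Outlet amounts (n = n₀ + ν ξ):
  P: 541 − 1(139) = 402
  Q: 0 + 1(139) = 139

139 kmol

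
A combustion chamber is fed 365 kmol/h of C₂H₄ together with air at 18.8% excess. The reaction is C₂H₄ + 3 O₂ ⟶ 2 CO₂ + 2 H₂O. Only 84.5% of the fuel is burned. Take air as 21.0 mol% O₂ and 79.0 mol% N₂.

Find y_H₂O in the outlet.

0.094

Stoichiometric O₂ = 3 × 365 = 1095 kmol/h; O₂ fed = 1095 × 1.188 = 1301 kmol/h.
N₂ fed = 1301 × 79/21 = 4894 kmol/h.
Fuel reacted = 0.845 × 365 → ξ = 308.4 kmol/h.
Outlet (n = n₀ + ν ξ):
  C₂H₄: 365 − 1(308.4) = 56.57
  O₂: 1301 − 3(308.4) = 375.6
  N₂: 4894 (inert)
  CO₂: 0 + 2(308.4) = 616.9
  H₂O: 0 + 2(308.4) = 616.9
Total out = 6560 kmol/h; y_H₂O = 616.9 / 6560 = 0.09404.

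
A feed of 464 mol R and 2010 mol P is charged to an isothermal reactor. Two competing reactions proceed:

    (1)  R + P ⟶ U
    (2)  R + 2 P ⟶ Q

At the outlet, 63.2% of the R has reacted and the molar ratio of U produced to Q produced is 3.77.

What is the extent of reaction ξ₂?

ξ₂ = 61.5 mol

Conversion of R: R consumed = 0.632 × 464 = 293.2 mol = 1ξ₁ + 1ξ₂.
Selectivity: 1ξ₁ / (1ξ₂) = 3.77 → ξ₁ = 3.77 ξ₂.
Substitute: (1·3.77 + 1) ξ₂ = 293.2 → ξ₂ = 61.48 mol, ξ₁ = 231.8 mol.
Outlet amounts (n = n₀ + Σ ν·ξ):
  R: 464 − 1(231.8) − 1(61.48) = 170.8
  P: 2010 − 1(231.8) − 2(61.48) = 1655
  U: 0 + 1(231.8) = 231.8
  Q: 0 + 1(61.48) = 61.48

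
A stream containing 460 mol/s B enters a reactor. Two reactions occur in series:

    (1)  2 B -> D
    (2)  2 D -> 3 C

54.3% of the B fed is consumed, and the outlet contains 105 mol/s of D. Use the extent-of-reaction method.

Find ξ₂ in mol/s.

ξ₂ = 9.95 mol/s

Conversion of B: B consumed = 2ξ₁ = 0.543 × 460 → ξ₁ = 124.9 mol/s.
D balance: n_D = 0 + 1ξ₁ − 2ξ₂ = 105 → ξ₂ = (1·124.9 − 105)/2 = 9.945 mol/s.
Outlet amounts (n = n₀ + Σ ν·ξ):
  B: 460 − 2(124.9) = 210.2
  D: 0 + 1(124.9) − 2(9.945) = 105
  C: 0 + 3(9.945) = 29.84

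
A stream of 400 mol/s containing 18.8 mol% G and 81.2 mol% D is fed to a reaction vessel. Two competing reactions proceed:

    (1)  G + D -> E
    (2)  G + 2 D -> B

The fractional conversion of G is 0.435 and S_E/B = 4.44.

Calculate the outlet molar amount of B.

6.01 mol/s

Conversion of G: G consumed = 0.435 × 75.2 = 32.71 mol/s = 1ξ₁ + 1ξ₂.
Selectivity: 1ξ₁ / (1ξ₂) = 4.44 → ξ₁ = 4.44 ξ₂.
Substitute: (1·4.44 + 1) ξ₂ = 32.71 → ξ₂ = 6.013 mol/s, ξ₁ = 26.7 mol/s.
Outlet amounts (n = n₀ + Σ ν·ξ):
  G: 75.2 − 1(26.7) − 1(6.013) = 42.49
  D: 324.8 − 1(26.7) − 2(6.013) = 286.1
  E: 0 + 1(26.7) = 26.7
  B: 0 + 1(6.013) = 6.013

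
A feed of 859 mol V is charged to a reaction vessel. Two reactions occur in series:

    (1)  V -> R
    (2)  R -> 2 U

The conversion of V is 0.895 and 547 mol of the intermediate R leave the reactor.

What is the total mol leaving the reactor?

Conversion of V: V consumed = 1ξ₁ = 0.895 × 859 → ξ₁ = 768.8 mol.
R balance: n_R = 0 + 1ξ₁ − 1ξ₂ = 547 → ξ₂ = (1·768.8 − 547)/1 = 221.8 mol.
Outlet amounts (n = n₀ + Σ ν·ξ):
  V: 859 − 1(768.8) = 90.19
  R: 0 + 1(768.8) − 1(221.8) = 547
  U: 0 + 2(221.8) = 443.6
Total out = 90.19 + 547 + 443.6 = 1081 mol.

1080 mol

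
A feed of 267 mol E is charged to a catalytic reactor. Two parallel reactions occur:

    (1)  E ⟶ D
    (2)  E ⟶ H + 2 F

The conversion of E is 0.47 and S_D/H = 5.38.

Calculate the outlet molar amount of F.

39.3 mol

Conversion of E: E consumed = 0.47 × 267 = 125.5 mol = 1ξ₁ + 1ξ₂.
Selectivity: 1ξ₁ / (1ξ₂) = 5.38 → ξ₁ = 5.38 ξ₂.
Substitute: (1·5.38 + 1) ξ₂ = 125.5 → ξ₂ = 19.67 mol, ξ₁ = 105.8 mol.
Outlet amounts (n = n₀ + Σ ν·ξ):
  E: 267 − 1(105.8) − 1(19.67) = 141.5
  D: 0 + 1(105.8) = 105.8
  H: 0 + 1(19.67) = 19.67
  F: 0 + 2(19.67) = 39.34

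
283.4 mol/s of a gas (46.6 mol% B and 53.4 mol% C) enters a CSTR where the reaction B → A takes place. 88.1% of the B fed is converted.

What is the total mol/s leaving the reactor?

283 mol/s

B reacted = 0.881 × 132.1 = 116.3 mol/s; ν_B = −1, so ξ = 116.3/1 = 116.3 mol/s.
Outlet amounts (n = n₀ + ν ξ):
  B: 132.1 − 1(116.3) = 15.72
  A: 0 + 1(116.3) = 116.3
  C: 151.3 (inert)
Total out = 15.72 + 116.3 + 151.3 = 283.4 mol/s.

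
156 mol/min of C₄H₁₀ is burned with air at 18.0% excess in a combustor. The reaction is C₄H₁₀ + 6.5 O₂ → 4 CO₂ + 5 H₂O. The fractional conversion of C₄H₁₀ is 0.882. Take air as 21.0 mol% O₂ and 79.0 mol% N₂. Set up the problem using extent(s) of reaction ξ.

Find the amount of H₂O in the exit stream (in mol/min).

Stoichiometric O₂ = 6.5 × 156 = 1014 mol/min; O₂ fed = 1014 × 1.180 = 1197 mol/min.
N₂ fed = 1197 × 79/21 = 4501 mol/min.
Fuel reacted = 0.882 × 156 → ξ = 137.6 mol/min.
Outlet (n = n₀ + ν ξ):
  C₄H₁₀: 156 − 1(137.6) = 18.41
  O₂: 1197 − 6.5(137.6) = 302.2
  N₂: 4501 (inert)
  CO₂: 0 + 4(137.6) = 550.4
  H₂O: 0 + 5(137.6) = 688

688 mol/min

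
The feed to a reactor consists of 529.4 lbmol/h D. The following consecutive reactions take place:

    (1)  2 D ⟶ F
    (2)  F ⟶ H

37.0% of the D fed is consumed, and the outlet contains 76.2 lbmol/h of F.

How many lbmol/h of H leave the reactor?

21.7 lbmol/h

Conversion of D: D consumed = 2ξ₁ = 0.37 × 529.4 → ξ₁ = 97.94 lbmol/h.
F balance: n_F = 0 + 1ξ₁ − 1ξ₂ = 76.2 → ξ₂ = (1·97.94 − 76.2)/1 = 21.74 lbmol/h.
Outlet amounts (n = n₀ + Σ ν·ξ):
  D: 529.4 − 2(97.94) = 333.5
  F: 0 + 1(97.94) − 1(21.74) = 76.2
  H: 0 + 1(21.74) = 21.74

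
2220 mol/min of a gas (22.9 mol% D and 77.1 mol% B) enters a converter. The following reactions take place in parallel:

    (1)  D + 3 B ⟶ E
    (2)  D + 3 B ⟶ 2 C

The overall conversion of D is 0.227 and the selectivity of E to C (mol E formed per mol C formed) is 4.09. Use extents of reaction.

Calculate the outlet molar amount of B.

1370 mol/min

Conversion of D: D consumed = 0.227 × 508.4 = 115.4 mol/min = 1ξ₁ + 1ξ₂.
Selectivity: 1ξ₁ / (2ξ₂) = 4.09 → ξ₁ = 8.18 ξ₂.
Substitute: (1·8.18 + 1) ξ₂ = 115.4 → ξ₂ = 12.57 mol/min, ξ₁ = 102.8 mol/min.
Outlet amounts (n = n₀ + Σ ν·ξ):
  D: 508.4 − 1(102.8) − 1(12.57) = 393
  B: 1712 − 3(102.8) − 3(12.57) = 1365
  E: 0 + 1(102.8) = 102.8
  C: 0 + 2(12.57) = 25.14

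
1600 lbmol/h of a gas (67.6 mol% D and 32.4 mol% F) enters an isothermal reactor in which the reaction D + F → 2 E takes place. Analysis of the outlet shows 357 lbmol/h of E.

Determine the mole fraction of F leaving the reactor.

For E: n = n₀ + 2ξ → 357 = 0 + 2ξ, giving ξ = 178.5 lbmol/h.
Outlet amounts (n = n₀ + ν ξ):
  D: 1082 − 1(178.5) = 903.1
  F: 518.4 − 1(178.5) = 339.9
  E: 0 + 2(178.5) = 357
Total out = 1600 lbmol/h; y_F = 339.9 / 1600 = 0.2124.

0.212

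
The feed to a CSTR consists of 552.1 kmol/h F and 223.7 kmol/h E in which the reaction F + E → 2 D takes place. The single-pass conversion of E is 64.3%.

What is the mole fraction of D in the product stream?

0.371

E reacted = 0.643 × 223.7 = 143.8 kmol/h; ν_E = −1, so ξ = 143.8/1 = 143.8 kmol/h.
Outlet amounts (n = n₀ + ν ξ):
  F: 552.1 − 1(143.8) = 408.3
  E: 223.7 − 1(143.8) = 79.86
  D: 0 + 2(143.8) = 287.7
Total out = 775.8 kmol/h; y_D = 287.7 / 775.8 = 0.3708.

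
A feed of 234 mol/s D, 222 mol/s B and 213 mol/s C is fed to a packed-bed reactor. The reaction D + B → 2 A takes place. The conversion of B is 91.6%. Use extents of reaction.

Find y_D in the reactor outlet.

B reacted = 0.916 × 222 = 203.4 mol/s; ν_B = −1, so ξ = 203.4/1 = 203.4 mol/s.
Outlet amounts (n = n₀ + ν ξ):
  D: 234 − 1(203.4) = 30.65
  B: 222 − 1(203.4) = 18.65
  A: 0 + 2(203.4) = 406.7
  C: 213 (inert)
Total out = 669 mol/s; y_D = 30.65 / 669 = 0.04581.

0.0458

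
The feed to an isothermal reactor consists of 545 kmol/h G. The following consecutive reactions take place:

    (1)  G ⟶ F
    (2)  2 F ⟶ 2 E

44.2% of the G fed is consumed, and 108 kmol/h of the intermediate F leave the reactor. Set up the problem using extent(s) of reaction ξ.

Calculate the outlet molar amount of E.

133 kmol/h

Conversion of G: G consumed = 1ξ₁ = 0.442 × 545 → ξ₁ = 240.9 kmol/h.
F balance: n_F = 0 + 1ξ₁ − 2ξ₂ = 108 → ξ₂ = (1·240.9 − 108)/2 = 66.45 kmol/h.
Outlet amounts (n = n₀ + Σ ν·ξ):
  G: 545 − 1(240.9) = 304.1
  F: 0 + 1(240.9) − 2(66.45) = 108
  E: 0 + 2(66.45) = 132.9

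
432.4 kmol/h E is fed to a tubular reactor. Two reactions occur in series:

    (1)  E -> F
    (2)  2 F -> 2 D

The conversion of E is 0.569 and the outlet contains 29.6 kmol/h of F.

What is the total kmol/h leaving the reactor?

432 kmol/h

Conversion of E: E consumed = 1ξ₁ = 0.569 × 432.4 → ξ₁ = 246 kmol/h.
F balance: n_F = 0 + 1ξ₁ − 2ξ₂ = 29.6 → ξ₂ = (1·246 − 29.6)/2 = 108.2 kmol/h.
Outlet amounts (n = n₀ + Σ ν·ξ):
  E: 432.4 − 1(246) = 186.4
  F: 0 + 1(246) − 2(108.2) = 29.6
  D: 0 + 2(108.2) = 216.4
Total out = 186.4 + 29.6 + 216.4 = 432.4 kmol/h.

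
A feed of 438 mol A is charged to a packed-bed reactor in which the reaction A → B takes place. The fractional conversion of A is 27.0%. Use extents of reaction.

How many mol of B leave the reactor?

A reacted = 0.27 × 438 = 118.3 mol; ν_A = −1, so ξ = 118.3/1 = 118.3 mol.
Outlet amounts (n = n₀ + ν ξ):
  A: 438 − 1(118.3) = 319.7
  B: 0 + 1(118.3) = 118.3

118 mol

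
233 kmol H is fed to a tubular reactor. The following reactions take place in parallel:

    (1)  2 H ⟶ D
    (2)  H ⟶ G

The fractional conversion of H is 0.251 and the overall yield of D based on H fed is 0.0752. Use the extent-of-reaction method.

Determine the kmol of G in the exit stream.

Yield of D: 1ξ₁ / 233 = 0.0752 → ξ₁ = 17.52 kmol.
Conversion of H: 2ξ₁ + 1ξ₂ = 0.251 × 233 = 58.48 → ξ₂ = 23.44 kmol.
Outlet amounts (n = n₀ + Σ ν·ξ):
  H: 233 − 2(17.52) − 1(23.44) = 174.5
  D: 0 + 1(17.52) = 17.52
  G: 0 + 1(23.44) = 23.44

23.4 kmol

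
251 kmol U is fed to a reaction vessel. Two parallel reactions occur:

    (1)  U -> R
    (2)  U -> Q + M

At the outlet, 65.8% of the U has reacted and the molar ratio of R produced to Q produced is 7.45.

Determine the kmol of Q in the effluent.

19.5 kmol

Conversion of U: U consumed = 0.658 × 251 = 165.2 kmol = 1ξ₁ + 1ξ₂.
Selectivity: 1ξ₁ / (1ξ₂) = 7.45 → ξ₁ = 7.45 ξ₂.
Substitute: (1·7.45 + 1) ξ₂ = 165.2 → ξ₂ = 19.55 kmol, ξ₁ = 145.6 kmol.
Outlet amounts (n = n₀ + Σ ν·ξ):
  U: 251 − 1(145.6) − 1(19.55) = 85.84
  R: 0 + 1(145.6) = 145.6
  Q: 0 + 1(19.55) = 19.55
  M: 0 + 1(19.55) = 19.55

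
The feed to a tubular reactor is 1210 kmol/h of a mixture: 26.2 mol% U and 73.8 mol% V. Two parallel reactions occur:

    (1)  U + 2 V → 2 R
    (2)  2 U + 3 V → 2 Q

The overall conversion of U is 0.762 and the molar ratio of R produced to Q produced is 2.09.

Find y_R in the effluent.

Conversion of U: U consumed = 0.762 × 317 = 241.6 kmol/h = 1ξ₁ + 2ξ₂.
Selectivity: 2ξ₁ / (2ξ₂) = 2.09 → ξ₁ = 2.09 ξ₂.
Substitute: (1·2.09 + 2) ξ₂ = 241.6 → ξ₂ = 59.06 kmol/h, ξ₁ = 123.4 kmol/h.
Outlet amounts (n = n₀ + Σ ν·ξ):
  U: 317 − 1(123.4) − 2(59.06) = 75.45
  V: 893 − 2(123.4) − 3(59.06) = 468.9
  R: 0 + 2(123.4) = 246.9
  Q: 0 + 2(59.06) = 118.1
Total out = 909.4 kmol/h; y_R = 246.9 / 909.4 = 0.2715.

0.271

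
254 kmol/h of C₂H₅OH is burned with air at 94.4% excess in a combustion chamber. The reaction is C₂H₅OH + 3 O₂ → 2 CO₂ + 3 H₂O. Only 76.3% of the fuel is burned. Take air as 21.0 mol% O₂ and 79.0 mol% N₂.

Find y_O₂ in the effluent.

0.12

Stoichiometric O₂ = 3 × 254 = 762 kmol/h; O₂ fed = 762 × 1.944 = 1481 kmol/h.
N₂ fed = 1481 × 79/21 = 5573 kmol/h.
Fuel reacted = 0.763 × 254 → ξ = 193.8 kmol/h.
Outlet (n = n₀ + ν ξ):
  C₂H₅OH: 254 − 1(193.8) = 60.2
  O₂: 1481 − 3(193.8) = 899.9
  N₂: 5573 (inert)
  CO₂: 0 + 2(193.8) = 387.6
  H₂O: 0 + 3(193.8) = 581.4
Total out = 7502 kmol/h; y_O₂ = 899.9 / 7502 = 0.12.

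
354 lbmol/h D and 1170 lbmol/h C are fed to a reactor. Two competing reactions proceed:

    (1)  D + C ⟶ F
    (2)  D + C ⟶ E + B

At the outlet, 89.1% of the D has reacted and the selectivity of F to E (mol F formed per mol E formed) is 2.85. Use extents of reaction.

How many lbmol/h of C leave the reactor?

Conversion of D: D consumed = 0.891 × 354 = 315.4 lbmol/h = 1ξ₁ + 1ξ₂.
Selectivity: 1ξ₁ / (1ξ₂) = 2.85 → ξ₁ = 2.85 ξ₂.
Substitute: (1·2.85 + 1) ξ₂ = 315.4 → ξ₂ = 81.93 lbmol/h, ξ₁ = 233.5 lbmol/h.
Outlet amounts (n = n₀ + Σ ν·ξ):
  D: 354 − 1(233.5) − 1(81.93) = 38.59
  C: 1170 − 1(233.5) − 1(81.93) = 854.6
  F: 0 + 1(233.5) = 233.5
  E: 0 + 1(81.93) = 81.93
  B: 0 + 1(81.93) = 81.93

855 lbmol/h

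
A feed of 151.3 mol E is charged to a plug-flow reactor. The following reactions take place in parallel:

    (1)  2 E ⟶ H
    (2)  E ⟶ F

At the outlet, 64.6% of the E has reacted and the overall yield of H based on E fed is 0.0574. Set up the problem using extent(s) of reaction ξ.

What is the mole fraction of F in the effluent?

0.564

Yield of H: 1ξ₁ / 151.3 = 0.0574 → ξ₁ = 8.685 mol.
Conversion of E: 2ξ₁ + 1ξ₂ = 0.646 × 151.3 = 97.74 → ξ₂ = 80.37 mol.
Outlet amounts (n = n₀ + Σ ν·ξ):
  E: 151.3 − 2(8.685) − 1(80.37) = 53.56
  H: 0 + 1(8.685) = 8.685
  F: 0 + 1(80.37) = 80.37
Total out = 142.6 mol; y_F = 80.37 / 142.6 = 0.5635.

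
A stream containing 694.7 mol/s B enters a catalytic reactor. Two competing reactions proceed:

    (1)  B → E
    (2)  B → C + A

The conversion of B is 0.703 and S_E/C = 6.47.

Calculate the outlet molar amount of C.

65.4 mol/s

Conversion of B: B consumed = 0.703 × 694.7 = 488.4 mol/s = 1ξ₁ + 1ξ₂.
Selectivity: 1ξ₁ / (1ξ₂) = 6.47 → ξ₁ = 6.47 ξ₂.
Substitute: (1·6.47 + 1) ξ₂ = 488.4 → ξ₂ = 65.38 mol/s, ξ₁ = 423 mol/s.
Outlet amounts (n = n₀ + Σ ν·ξ):
  B: 694.7 − 1(423) − 1(65.38) = 206.3
  E: 0 + 1(423) = 423
  C: 0 + 1(65.38) = 65.38
  A: 0 + 1(65.38) = 65.38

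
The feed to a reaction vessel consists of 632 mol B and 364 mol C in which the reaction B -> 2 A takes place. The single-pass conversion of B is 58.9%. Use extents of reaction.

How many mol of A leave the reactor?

B reacted = 0.589 × 632 = 372.2 mol; ν_B = −1, so ξ = 372.2/1 = 372.2 mol.
Outlet amounts (n = n₀ + ν ξ):
  B: 632 − 1(372.2) = 259.8
  A: 0 + 2(372.2) = 744.5
  C: 364 (inert)

744 mol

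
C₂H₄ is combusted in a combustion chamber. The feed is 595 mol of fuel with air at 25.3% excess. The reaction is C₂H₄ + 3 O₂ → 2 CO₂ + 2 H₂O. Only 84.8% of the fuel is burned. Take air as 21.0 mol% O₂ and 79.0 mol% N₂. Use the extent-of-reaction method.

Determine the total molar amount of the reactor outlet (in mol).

Stoichiometric O₂ = 3 × 595 = 1785 mol; O₂ fed = 1785 × 1.253 = 2237 mol.
N₂ fed = 2237 × 79/21 = 8414 mol.
Fuel reacted = 0.848 × 595 → ξ = 504.6 mol.
Outlet (n = n₀ + ν ξ):
  C₂H₄: 595 − 1(504.6) = 90.44
  O₂: 2237 − 3(504.6) = 722.9
  N₂: 8414 (inert)
  CO₂: 0 + 2(504.6) = 1009
  H₂O: 0 + 2(504.6) = 1009
Total out = 90.44 + 722.9 + 8414 + 1009 + 1009 = 11250 mol.

11200 mol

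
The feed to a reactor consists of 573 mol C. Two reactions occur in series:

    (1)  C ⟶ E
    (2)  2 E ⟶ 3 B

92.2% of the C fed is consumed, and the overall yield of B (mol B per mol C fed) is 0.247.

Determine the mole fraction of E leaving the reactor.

Conversion of C: C consumed = 1ξ₁ = 0.922 × 573 → ξ₁ = 528.3 mol.
Yield of B: 3ξ₂ / 573 = 0.247 → ξ₂ = 47.18 mol.
Outlet amounts (n = n₀ + Σ ν·ξ):
  C: 573 − 1(528.3) = 44.69
  E: 0 + 1(528.3) − 2(47.18) = 434
  B: 0 + 3(47.18) = 141.5
Total out = 620.2 mol; y_E = 434 / 620.2 = 0.6997.

0.7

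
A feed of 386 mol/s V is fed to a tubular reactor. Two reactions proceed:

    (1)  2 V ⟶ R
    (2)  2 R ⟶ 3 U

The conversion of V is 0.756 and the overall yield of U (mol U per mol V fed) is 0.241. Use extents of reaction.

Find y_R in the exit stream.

Conversion of V: V consumed = 2ξ₁ = 0.756 × 386 → ξ₁ = 145.9 mol/s.
Yield of U: 3ξ₂ / 386 = 0.241 → ξ₂ = 31.01 mol/s.
Outlet amounts (n = n₀ + Σ ν·ξ):
  V: 386 − 2(145.9) = 94.18
  R: 0 + 1(145.9) − 2(31.01) = 83.89
  U: 0 + 3(31.01) = 93.03
Total out = 271.1 mol/s; y_R = 83.89 / 271.1 = 0.3094.

0.309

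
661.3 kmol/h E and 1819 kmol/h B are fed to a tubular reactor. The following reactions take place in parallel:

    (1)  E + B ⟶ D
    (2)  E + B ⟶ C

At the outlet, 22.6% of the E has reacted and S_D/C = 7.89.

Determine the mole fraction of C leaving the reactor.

Conversion of E: E consumed = 0.226 × 661.3 = 149.5 kmol/h = 1ξ₁ + 1ξ₂.
Selectivity: 1ξ₁ / (1ξ₂) = 7.89 → ξ₁ = 7.89 ξ₂.
Substitute: (1·7.89 + 1) ξ₂ = 149.5 → ξ₂ = 16.81 kmol/h, ξ₁ = 132.6 kmol/h.
Outlet amounts (n = n₀ + Σ ν·ξ):
  E: 661.3 − 1(132.6) − 1(16.81) = 511.8
  B: 1819 − 1(132.6) − 1(16.81) = 1670
  D: 0 + 1(132.6) = 132.6
  C: 0 + 1(16.81) = 16.81
Total out = 2331 kmol/h; y_C = 16.81 / 2331 = 0.007213.

0.00721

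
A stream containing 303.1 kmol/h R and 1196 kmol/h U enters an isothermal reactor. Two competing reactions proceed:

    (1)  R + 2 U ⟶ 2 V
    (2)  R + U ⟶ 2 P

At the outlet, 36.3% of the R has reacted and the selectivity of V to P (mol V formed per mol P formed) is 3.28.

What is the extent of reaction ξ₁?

Conversion of R: R consumed = 0.363 × 303.1 = 110 kmol/h = 1ξ₁ + 1ξ₂.
Selectivity: 2ξ₁ / (2ξ₂) = 3.28 → ξ₁ = 3.28 ξ₂.
Substitute: (1·3.28 + 1) ξ₂ = 110 → ξ₂ = 25.71 kmol/h, ξ₁ = 84.32 kmol/h.
Outlet amounts (n = n₀ + Σ ν·ξ):
  R: 303.1 − 1(84.32) − 1(25.71) = 193.1
  U: 1196 − 2(84.32) − 1(25.71) = 1002
  V: 0 + 2(84.32) = 168.6
  P: 0 + 2(25.71) = 51.41

ξ₁ = 84.3 kmol/h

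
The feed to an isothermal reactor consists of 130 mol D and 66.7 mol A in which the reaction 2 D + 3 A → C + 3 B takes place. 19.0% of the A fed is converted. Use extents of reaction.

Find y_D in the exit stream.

A reacted = 0.19 × 66.7 = 12.67 mol; ν_A = −3, so ξ = 12.67/3 = 4.224 mol.
Outlet amounts (n = n₀ + ν ξ):
  D: 130 − 2(4.224) = 121.6
  A: 66.7 − 3(4.224) = 54.03
  C: 0 + 1(4.224) = 4.224
  B: 0 + 3(4.224) = 12.67
Total out = 192.5 mol; y_D = 121.6 / 192.5 = 0.6315.

0.632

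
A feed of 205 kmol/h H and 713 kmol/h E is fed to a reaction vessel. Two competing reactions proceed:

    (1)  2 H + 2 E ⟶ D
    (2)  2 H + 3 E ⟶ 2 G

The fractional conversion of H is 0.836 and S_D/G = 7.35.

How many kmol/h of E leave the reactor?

536 kmol/h

Conversion of H: H consumed = 0.836 × 205 = 171.4 kmol/h = 2ξ₁ + 2ξ₂.
Selectivity: 1ξ₁ / (2ξ₂) = 7.35 → ξ₁ = 14.7 ξ₂.
Substitute: (2·14.7 + 2) ξ₂ = 171.4 → ξ₂ = 5.458 kmol/h, ξ₁ = 80.23 kmol/h.
Outlet amounts (n = n₀ + Σ ν·ξ):
  H: 205 − 2(80.23) − 2(5.458) = 33.62
  E: 713 − 2(80.23) − 3(5.458) = 536.2
  D: 0 + 1(80.23) = 80.23
  G: 0 + 2(5.458) = 10.92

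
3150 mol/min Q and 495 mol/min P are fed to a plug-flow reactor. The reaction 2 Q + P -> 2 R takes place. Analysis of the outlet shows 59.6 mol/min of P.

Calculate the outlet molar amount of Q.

For P: n = n₀ − 1ξ → 59.6 = 495 − 1ξ, giving ξ = 435.4 mol/min.
Outlet amounts (n = n₀ + ν ξ):
  Q: 3150 − 2(435.4) = 2279
  P: 495 − 1(435.4) = 59.6
  R: 0 + 2(435.4) = 870.8

2280 mol/min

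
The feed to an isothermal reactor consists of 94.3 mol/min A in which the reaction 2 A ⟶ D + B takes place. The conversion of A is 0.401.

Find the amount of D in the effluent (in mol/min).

A reacted = 0.401 × 94.3 = 37.81 mol/min; ν_A = −2, so ξ = 37.81/2 = 18.91 mol/min.
Outlet amounts (n = n₀ + ν ξ):
  A: 94.3 − 2(18.91) = 56.49
  D: 0 + 1(18.91) = 18.91
  B: 0 + 1(18.91) = 18.91

18.9 mol/min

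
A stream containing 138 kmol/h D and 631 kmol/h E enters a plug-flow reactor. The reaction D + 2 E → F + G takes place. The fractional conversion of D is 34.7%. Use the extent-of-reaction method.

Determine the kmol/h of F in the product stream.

D reacted = 0.347 × 138 = 47.89 kmol/h; ν_D = −1, so ξ = 47.89/1 = 47.89 kmol/h.
Outlet amounts (n = n₀ + ν ξ):
  D: 138 − 1(47.89) = 90.11
  E: 631 − 2(47.89) = 535.2
  F: 0 + 1(47.89) = 47.89
  G: 0 + 1(47.89) = 47.89

47.9 kmol/h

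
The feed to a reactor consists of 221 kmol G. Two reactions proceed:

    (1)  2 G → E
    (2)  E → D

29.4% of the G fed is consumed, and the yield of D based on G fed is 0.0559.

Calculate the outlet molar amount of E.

20.1 kmol

Conversion of G: G consumed = 2ξ₁ = 0.294 × 221 → ξ₁ = 32.49 kmol.
Yield of D: 1ξ₂ / 221 = 0.0559 → ξ₂ = 12.35 kmol.
Outlet amounts (n = n₀ + Σ ν·ξ):
  G: 221 − 2(32.49) = 156
  E: 0 + 1(32.49) − 1(12.35) = 20.13
  D: 0 + 1(12.35) = 12.35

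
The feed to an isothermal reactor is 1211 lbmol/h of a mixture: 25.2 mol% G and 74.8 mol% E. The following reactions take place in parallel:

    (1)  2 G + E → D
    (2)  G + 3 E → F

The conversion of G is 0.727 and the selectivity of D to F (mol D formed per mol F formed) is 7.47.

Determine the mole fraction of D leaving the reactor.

0.108

Conversion of G: G consumed = 0.727 × 305.2 = 221.9 lbmol/h = 2ξ₁ + 1ξ₂.
Selectivity: 1ξ₁ / (1ξ₂) = 7.47 → ξ₁ = 7.47 ξ₂.
Substitute: (2·7.47 + 1) ξ₂ = 221.9 → ξ₂ = 13.92 lbmol/h, ξ₁ = 104 lbmol/h.
Outlet amounts (n = n₀ + Σ ν·ξ):
  G: 305.2 − 2(104) − 1(13.92) = 83.31
  E: 905.8 − 1(104) − 3(13.92) = 760.1
  D: 0 + 1(104) = 104
  F: 0 + 1(13.92) = 13.92
Total out = 961.3 lbmol/h; y_D = 104 / 961.3 = 0.1082.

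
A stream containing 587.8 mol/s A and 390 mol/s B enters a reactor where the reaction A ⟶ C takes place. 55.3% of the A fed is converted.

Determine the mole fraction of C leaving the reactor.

A reacted = 0.553 × 587.8 = 325.1 mol/s; ν_A = −1, so ξ = 325.1/1 = 325.1 mol/s.
Outlet amounts (n = n₀ + ν ξ):
  A: 587.8 − 1(325.1) = 262.7
  C: 0 + 1(325.1) = 325.1
  B: 390 (inert)
Total out = 977.8 mol/s; y_C = 325.1 / 977.8 = 0.3324.

0.332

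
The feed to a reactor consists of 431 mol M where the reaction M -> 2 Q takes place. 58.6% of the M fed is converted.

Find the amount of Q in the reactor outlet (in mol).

M reacted = 0.586 × 431 = 252.6 mol; ν_M = −1, so ξ = 252.6/1 = 252.6 mol.
Outlet amounts (n = n₀ + ν ξ):
  M: 431 − 1(252.6) = 178.4
  Q: 0 + 2(252.6) = 505.1

505 mol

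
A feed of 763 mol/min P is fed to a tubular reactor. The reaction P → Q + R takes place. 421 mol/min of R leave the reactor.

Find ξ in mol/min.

ξ = 421 mol/min

For R: n = n₀ + 1ξ → 421 = 0 + 1ξ, giving ξ = 421 mol/min.
Outlet amounts (n = n₀ + ν ξ):
  P: 763 − 1(421) = 342
  Q: 0 + 1(421) = 421
  R: 0 + 1(421) = 421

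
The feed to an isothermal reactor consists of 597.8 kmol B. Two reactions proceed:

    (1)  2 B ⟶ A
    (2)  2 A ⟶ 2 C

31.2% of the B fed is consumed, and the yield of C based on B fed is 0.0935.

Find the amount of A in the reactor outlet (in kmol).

37.4 kmol

Conversion of B: B consumed = 2ξ₁ = 0.312 × 597.8 → ξ₁ = 93.26 kmol.
Yield of C: 2ξ₂ / 597.8 = 0.0935 → ξ₂ = 27.95 kmol.
Outlet amounts (n = n₀ + Σ ν·ξ):
  B: 597.8 − 2(93.26) = 411.3
  A: 0 + 1(93.26) − 2(27.95) = 37.36
  C: 0 + 2(27.95) = 55.89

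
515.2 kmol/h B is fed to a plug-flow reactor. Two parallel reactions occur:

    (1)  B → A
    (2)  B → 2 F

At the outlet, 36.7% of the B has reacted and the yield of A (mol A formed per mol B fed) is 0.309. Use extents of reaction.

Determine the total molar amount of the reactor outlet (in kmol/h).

Yield of A: 1ξ₁ / 515.2 = 0.309 → ξ₁ = 159.2 kmol/h.
Conversion of B: 1ξ₁ + 1ξ₂ = 0.367 × 515.2 = 189.1 → ξ₂ = 29.88 kmol/h.
Outlet amounts (n = n₀ + Σ ν·ξ):
  B: 515.2 − 1(159.2) − 1(29.88) = 326.1
  A: 0 + 1(159.2) = 159.2
  F: 0 + 2(29.88) = 59.76
Total out = 326.1 + 159.2 + 59.76 = 545.1 kmol/h.

545 kmol/h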